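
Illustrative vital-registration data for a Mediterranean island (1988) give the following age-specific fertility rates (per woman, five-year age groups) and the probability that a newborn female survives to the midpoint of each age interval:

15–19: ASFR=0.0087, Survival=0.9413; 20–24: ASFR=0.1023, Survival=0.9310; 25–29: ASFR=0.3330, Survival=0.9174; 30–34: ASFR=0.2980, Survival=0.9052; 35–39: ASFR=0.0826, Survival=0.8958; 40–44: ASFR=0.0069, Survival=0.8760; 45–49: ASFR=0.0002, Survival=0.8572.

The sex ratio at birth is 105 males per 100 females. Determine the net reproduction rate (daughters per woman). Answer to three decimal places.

1.851

Proportion female at birth = 100 / (100 + 105) = 0.48780.
Each age group contributes 5 × ASFR × survival:
  15–19: 5 × 0.0087 × 0.9413 = 0.04095
  20–24: 5 × 0.1023 × 0.9310 = 0.47621
  25–29: 5 × 0.3330 × 0.9174 = 1.52747
  30–34: 5 × 0.2980 × 0.9052 = 1.34875
  35–39: 5 × 0.0826 × 0.8958 = 0.36997
  40–44: 5 × 0.0069 × 0.8760 = 0.03022
  45–49: 5 × 0.0002 × 0.8572 = 0.00086
Sum = 3.79443
NRR = 0.48780 × 3.79443 = 1.85092
An NRR exceeding 1 indicates intrinsic growth under these rates.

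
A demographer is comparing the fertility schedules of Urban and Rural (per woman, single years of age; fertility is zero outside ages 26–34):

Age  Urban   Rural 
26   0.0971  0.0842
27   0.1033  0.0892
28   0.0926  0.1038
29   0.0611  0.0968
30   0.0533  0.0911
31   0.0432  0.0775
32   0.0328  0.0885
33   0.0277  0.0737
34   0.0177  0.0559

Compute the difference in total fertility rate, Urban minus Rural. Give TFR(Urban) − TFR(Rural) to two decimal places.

Urban:
  Sum of ASFRs = 0.0971 + 0.1033 + 0.0926 + 0.0611 + 0.0533 + 0.0432 + 0.0328 + 0.0277 + 0.0177 = 0.5288
  TFR = 0.5288
Rural:
  Sum of ASFRs = 0.0842 + 0.0892 + 0.1038 + 0.0968 + 0.0911 + 0.0775 + 0.0885 + 0.0737 + 0.0559 = 0.7607
  TFR = 0.7607
Difference = 0.5288 − 0.7607 = -0.2319

-0.23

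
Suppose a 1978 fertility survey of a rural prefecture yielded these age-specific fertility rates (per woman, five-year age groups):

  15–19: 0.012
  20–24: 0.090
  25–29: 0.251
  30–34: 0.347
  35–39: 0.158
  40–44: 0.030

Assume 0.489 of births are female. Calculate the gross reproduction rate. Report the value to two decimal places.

2.17

Proportion female at birth = 0.489.
Sum of ASFRs = 0.012 + 0.090 + 0.251 + 0.347 + 0.158 + 0.030 = 0.888
TFR = 5 × 0.888 = 4.44
GRR = 0.489 × 4.44 = 2.17116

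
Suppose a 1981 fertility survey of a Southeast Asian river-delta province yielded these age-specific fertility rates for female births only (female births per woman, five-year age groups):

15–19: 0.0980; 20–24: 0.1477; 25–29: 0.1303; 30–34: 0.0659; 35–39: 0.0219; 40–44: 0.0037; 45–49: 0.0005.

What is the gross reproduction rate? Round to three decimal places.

Sum of female ASFRs = 0.0980 + 0.1477 + 0.1303 + 0.0659 + 0.0219 + 0.0037 + 0.0005 = 0.4680
GRR = 5 × 0.4680 = 2.34

2.340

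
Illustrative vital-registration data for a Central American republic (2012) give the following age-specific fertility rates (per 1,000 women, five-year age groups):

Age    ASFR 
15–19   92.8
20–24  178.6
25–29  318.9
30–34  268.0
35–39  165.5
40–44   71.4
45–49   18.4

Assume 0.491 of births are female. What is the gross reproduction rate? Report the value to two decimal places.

Proportion female at birth = 0.491.
Sum of ASFRs = 92.8 + 178.6 + 318.9 + 268.0 + 165.5 + 71.4 + 18.4 = 1113.6
TFR = 5 × 1113.6 / 1000 = 5.568
GRR = 0.491 × 5.568 = 2.73389

2.73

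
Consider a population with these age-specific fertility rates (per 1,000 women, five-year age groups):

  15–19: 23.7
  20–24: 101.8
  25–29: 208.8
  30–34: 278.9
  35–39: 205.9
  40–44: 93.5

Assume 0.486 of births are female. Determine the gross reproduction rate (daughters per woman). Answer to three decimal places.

2.218

Proportion female at birth = 0.486.
Sum of ASFRs = 23.7 + 101.8 + 208.8 + 278.9 + 205.9 + 93.5 = 912.6
TFR = 5 × 912.6 / 1000 = 4.563
GRR = 0.486 × 4.563 = 2.21762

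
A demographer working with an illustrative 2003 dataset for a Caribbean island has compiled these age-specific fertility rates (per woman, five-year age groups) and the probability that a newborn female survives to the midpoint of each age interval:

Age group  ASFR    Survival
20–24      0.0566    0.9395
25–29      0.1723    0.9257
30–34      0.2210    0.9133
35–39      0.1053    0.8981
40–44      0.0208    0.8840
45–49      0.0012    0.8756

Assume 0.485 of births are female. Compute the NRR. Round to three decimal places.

1.282

Proportion female at birth = 0.485.
Weighting each age-specific rate by interval width and survival:
  20–24: 5 × 0.0566 × 0.9395 = 0.26588
  25–29: 5 × 0.1723 × 0.9257 = 0.79749
  30–34: 5 × 0.2210 × 0.9133 = 1.00920
  35–39: 5 × 0.1053 × 0.8981 = 0.47285
  40–44: 5 × 0.0208 × 0.8840 = 0.09194
  45–49: 5 × 0.0012 × 0.8756 = 0.00525
Sum = 2.64261
NRR = 0.485 × 2.64261 = 1.28167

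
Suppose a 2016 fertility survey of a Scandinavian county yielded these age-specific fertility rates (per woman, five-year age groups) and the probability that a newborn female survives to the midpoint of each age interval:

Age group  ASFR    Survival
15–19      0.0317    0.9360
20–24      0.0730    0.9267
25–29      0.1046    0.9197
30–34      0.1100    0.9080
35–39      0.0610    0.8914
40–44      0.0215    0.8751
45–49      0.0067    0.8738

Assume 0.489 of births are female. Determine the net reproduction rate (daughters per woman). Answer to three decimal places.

0.911

Proportion female at birth = 0.489.
Per-age-group product (5 × ASFR × survival probability):
  15–19: 5 × 0.0317 × 0.9360 = 0.14836
  20–24: 5 × 0.0730 × 0.9267 = 0.33825
  25–29: 5 × 0.1046 × 0.9197 = 0.48100
  30–34: 5 × 0.1100 × 0.9080 = 0.49940
  35–39: 5 × 0.0610 × 0.8914 = 0.27188
  40–44: 5 × 0.0215 × 0.8751 = 0.09407
  45–49: 5 × 0.0067 × 0.8738 = 0.02927
Sum = 1.86223
NRR = 0.489 × 1.86223 = 0.91063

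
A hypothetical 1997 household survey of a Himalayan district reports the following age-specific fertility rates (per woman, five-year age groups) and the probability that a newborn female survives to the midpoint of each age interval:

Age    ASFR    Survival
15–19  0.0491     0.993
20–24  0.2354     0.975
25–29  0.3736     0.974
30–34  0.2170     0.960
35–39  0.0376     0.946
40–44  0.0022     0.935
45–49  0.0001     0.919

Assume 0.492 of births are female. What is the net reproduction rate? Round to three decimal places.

Proportion female at birth = 0.492.
Each age group contributes 5 × ASFR × survival:
  15–19: 5 × 0.0491 × 0.993 = 0.24378
  20–24: 5 × 0.2354 × 0.975 = 1.14758
  25–29: 5 × 0.3736 × 0.974 = 1.81943
  30–34: 5 × 0.2170 × 0.960 = 1.04160
  35–39: 5 × 0.0376 × 0.946 = 0.17785
  40–44: 5 × 0.0022 × 0.935 = 0.01029
  45–49: 5 × 0.0001 × 0.919 = 0.00046
Sum = 4.44099
NRR = 0.492 × 4.44099 = 2.18497

2.185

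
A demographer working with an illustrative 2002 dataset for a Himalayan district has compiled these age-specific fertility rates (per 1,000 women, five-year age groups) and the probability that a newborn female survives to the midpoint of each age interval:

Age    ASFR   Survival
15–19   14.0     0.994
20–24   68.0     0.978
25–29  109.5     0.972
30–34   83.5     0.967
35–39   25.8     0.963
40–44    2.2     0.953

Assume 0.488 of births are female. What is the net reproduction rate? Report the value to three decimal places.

Proportion female at birth = 0.488.
Per-age-group product (5 × ASFR × survival probability):
  15–19: 5 × 14.0/1000 × 0.994 = 0.06958
  20–24: 5 × 68.0/1000 × 0.978 = 0.33252
  25–29: 5 × 109.5/1000 × 0.972 = 0.53217
  30–34: 5 × 83.5/1000 × 0.967 = 0.40372
  35–39: 5 × 25.8/1000 × 0.963 = 0.12423
  40–44: 5 × 2.2/1000 × 0.953 = 0.01048
Sum = 1.47270
NRR = 0.488 × 1.47270 = 0.71868

0.719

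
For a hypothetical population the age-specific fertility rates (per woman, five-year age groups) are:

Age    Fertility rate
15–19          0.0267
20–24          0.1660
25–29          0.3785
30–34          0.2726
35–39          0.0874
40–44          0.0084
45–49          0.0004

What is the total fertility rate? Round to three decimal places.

Sum of ASFRs = 0.0267 + 0.1660 + 0.3785 + 0.2726 + 0.0874 + 0.0084 + 0.0004 = 0.9400
TFR = 5 × 0.9400 = 4.7

4.700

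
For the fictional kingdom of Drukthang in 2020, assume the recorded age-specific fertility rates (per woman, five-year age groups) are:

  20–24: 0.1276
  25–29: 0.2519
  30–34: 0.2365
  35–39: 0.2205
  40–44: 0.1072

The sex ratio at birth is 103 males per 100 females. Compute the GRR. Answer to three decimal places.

Proportion female at birth = 100 / (100 + 103) = 0.49261.
Sum of ASFRs = 0.1276 + 0.2519 + 0.2365 + 0.2205 + 0.1072 = 0.9437
TFR = 5 × 0.9437 = 4.7185
GRR = 0.49261 × 4.7185 = 2.32438

2.324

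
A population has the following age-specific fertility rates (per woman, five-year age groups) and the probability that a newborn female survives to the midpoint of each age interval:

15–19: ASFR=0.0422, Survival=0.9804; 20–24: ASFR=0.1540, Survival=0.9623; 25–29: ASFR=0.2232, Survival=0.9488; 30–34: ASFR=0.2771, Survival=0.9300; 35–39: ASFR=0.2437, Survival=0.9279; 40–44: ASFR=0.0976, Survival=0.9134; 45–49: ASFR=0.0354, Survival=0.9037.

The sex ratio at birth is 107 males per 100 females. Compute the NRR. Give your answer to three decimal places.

2.431

Proportion female at birth = 100 / (100 + 107) = 0.48309.
Each age group contributes 5 × ASFR × survival:
  15–19: 5 × 0.0422 × 0.9804 = 0.20686
  20–24: 5 × 0.1540 × 0.9623 = 0.74097
  25–29: 5 × 0.2232 × 0.9488 = 1.05886
  30–34: 5 × 0.2771 × 0.9300 = 1.28852
  35–39: 5 × 0.2437 × 0.9279 = 1.13065
  40–44: 5 × 0.0976 × 0.9134 = 0.44574
  45–49: 5 × 0.0354 × 0.9037 = 0.15995
Sum = 5.03155
NRR = 0.48309 × 5.03155 = 2.43069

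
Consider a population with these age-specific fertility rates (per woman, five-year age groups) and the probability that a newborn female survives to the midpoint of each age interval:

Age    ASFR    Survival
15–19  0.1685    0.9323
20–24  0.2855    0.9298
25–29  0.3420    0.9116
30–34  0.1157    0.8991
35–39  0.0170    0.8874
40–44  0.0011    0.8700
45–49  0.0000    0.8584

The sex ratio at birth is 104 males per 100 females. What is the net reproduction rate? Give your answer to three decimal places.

Proportion female at birth = 100 / (100 + 104) = 0.49020.
Each age group contributes 5 × ASFR × survival:
  15–19: 5 × 0.1685 × 0.9323 = 0.78546
  20–24: 5 × 0.2855 × 0.9298 = 1.32729
  25–29: 5 × 0.3420 × 0.9116 = 1.55884
  30–34: 5 × 0.1157 × 0.8991 = 0.52013
  35–39: 5 × 0.0170 × 0.8874 = 0.07543
  40–44: 5 × 0.0011 × 0.8700 = 0.00479
  45–49: 5 × 0.0000 × 0.8584 = 0.00000
Sum = 4.27194
NRR = 0.49020 × 4.27194 = 2.09410
An NRR exceeding 1 indicates intrinsic growth under these rates.

2.094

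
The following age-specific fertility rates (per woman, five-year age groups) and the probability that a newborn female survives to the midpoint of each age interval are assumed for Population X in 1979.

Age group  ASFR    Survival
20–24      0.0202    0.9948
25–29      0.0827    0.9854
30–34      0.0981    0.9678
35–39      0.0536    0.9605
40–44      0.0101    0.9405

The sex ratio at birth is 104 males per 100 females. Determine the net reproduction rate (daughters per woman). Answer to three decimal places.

0.631

Proportion female at birth = 100 / (100 + 104) = 0.49020.
Per-age-group product (5 × ASFR × survival probability):
  20–24: 5 × 0.0202 × 0.9948 = 0.10047
  25–29: 5 × 0.0827 × 0.9854 = 0.40746
  30–34: 5 × 0.0981 × 0.9678 = 0.47471
  35–39: 5 × 0.0536 × 0.9605 = 0.25741
  40–44: 5 × 0.0101 × 0.9405 = 0.04750
Sum = 1.28755
NRR = 0.49020 × 1.28755 = 0.63116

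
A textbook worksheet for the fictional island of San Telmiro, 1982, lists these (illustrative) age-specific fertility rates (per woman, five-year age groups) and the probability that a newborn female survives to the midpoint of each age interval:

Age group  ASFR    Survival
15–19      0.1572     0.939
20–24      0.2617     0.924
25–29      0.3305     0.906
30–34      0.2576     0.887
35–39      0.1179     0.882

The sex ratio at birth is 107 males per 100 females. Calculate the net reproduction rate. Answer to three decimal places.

2.467

Proportion female at birth = 100 / (100 + 107) = 0.48309.
Weighting each age-specific rate by interval width and survival:
  15–19: 5 × 0.1572 × 0.939 = 0.73805
  20–24: 5 × 0.2617 × 0.924 = 1.20905
  25–29: 5 × 0.3305 × 0.906 = 1.49717
  30–34: 5 × 0.2576 × 0.887 = 1.14246
  35–39: 5 × 0.1179 × 0.882 = 0.51994
Sum = 5.10667
NRR = 0.48309 × 5.10667 = 2.46698
An NRR exceeding 1 indicates intrinsic growth under these rates.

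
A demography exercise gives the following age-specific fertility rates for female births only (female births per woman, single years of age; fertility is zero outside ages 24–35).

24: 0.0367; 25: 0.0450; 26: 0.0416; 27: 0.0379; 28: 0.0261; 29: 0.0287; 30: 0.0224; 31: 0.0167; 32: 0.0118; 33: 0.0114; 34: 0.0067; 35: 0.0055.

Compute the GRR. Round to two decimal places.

Sum of female ASFRs = 0.0367 + 0.0450 + 0.0416 + 0.0379 + 0.0261 + 0.0287 + 0.0224 + 0.0167 + 0.0118 + 0.0114 + 0.0067 + 0.0055 = 0.2905
GRR = 0.2905

0.29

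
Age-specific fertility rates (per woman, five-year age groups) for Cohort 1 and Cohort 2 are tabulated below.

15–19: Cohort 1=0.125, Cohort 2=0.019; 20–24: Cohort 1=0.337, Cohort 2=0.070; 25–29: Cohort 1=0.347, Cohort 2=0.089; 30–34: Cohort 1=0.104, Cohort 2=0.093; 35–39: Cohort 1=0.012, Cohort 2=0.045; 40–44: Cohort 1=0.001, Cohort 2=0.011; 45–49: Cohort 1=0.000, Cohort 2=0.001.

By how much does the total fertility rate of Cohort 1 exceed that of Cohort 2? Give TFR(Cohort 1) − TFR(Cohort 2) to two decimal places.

Cohort 1:
  Sum of ASFRs = 0.125 + 0.337 + 0.347 + 0.104 + 0.012 + 0.001 + 0.000 = 0.926
  TFR = 5 × 0.926 = 4.63
Cohort 2:
  Sum of ASFRs = 0.019 + 0.070 + 0.089 + 0.093 + 0.045 + 0.011 + 0.001 = 0.328
  TFR = 5 × 0.328 = 1.64
Difference = 4.63 − 1.64 = 2.99

2.99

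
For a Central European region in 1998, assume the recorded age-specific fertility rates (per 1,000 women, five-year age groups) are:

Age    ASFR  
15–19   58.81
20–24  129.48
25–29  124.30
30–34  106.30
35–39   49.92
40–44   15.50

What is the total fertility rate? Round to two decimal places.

2.42

Sum of ASFRs = 58.81 + 129.48 + 124.30 + 106.30 + 49.92 + 15.50 = 484.31
TFR = 5 × 484.31 / 1000 = 2.42155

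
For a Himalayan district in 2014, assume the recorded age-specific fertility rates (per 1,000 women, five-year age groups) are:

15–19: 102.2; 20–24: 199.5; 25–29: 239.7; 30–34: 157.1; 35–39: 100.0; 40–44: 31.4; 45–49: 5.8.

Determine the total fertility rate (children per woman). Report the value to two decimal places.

4.18

Sum of ASFRs = 102.2 + 199.5 + 239.7 + 157.1 + 100.0 + 31.4 + 5.8 = 835.7
TFR = 5 × 835.7 / 1000 = 4.1785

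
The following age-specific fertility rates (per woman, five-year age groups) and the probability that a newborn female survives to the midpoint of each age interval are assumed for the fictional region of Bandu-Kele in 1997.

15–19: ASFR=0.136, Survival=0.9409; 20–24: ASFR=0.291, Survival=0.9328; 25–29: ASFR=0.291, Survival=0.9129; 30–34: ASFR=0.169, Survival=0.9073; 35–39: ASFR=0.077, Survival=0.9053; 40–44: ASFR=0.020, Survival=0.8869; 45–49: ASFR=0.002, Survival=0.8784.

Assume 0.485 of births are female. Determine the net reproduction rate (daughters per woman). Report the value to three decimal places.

Proportion female at birth = 0.485.
Each age group contributes 5 × ASFR × survival:
  15–19: 5 × 0.136 × 0.9409 = 0.63981
  20–24: 5 × 0.291 × 0.9328 = 1.35722
  25–29: 5 × 0.291 × 0.9129 = 1.32827
  30–34: 5 × 0.169 × 0.9073 = 0.76667
  35–39: 5 × 0.077 × 0.9053 = 0.34854
  40–44: 5 × 0.020 × 0.8869 = 0.08869
  45–49: 5 × 0.002 × 0.8784 = 0.00878
Sum = 4.53798
NRR = 0.485 × 4.53798 = 2.20092

2.201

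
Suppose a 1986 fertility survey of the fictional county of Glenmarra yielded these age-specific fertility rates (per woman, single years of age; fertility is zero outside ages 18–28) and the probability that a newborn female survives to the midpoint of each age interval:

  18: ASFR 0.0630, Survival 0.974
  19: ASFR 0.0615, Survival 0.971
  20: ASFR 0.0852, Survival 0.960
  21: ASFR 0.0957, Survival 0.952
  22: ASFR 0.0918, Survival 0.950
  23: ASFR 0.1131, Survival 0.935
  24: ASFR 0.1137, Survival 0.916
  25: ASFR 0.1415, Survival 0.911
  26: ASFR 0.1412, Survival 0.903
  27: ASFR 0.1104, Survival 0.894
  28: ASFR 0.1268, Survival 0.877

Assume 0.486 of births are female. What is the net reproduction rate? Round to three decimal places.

0.514

Proportion female at birth = 0.486.
Per-age-group product (1 × ASFR × survival probability):
  18: 1 × 0.0630 × 0.974 = 0.06136
  19: 1 × 0.0615 × 0.971 = 0.05972
  20: 1 × 0.0852 × 0.960 = 0.08179
  21: 1 × 0.0957 × 0.952 = 0.09111
  22: 1 × 0.0918 × 0.950 = 0.08721
  23: 1 × 0.1131 × 0.935 = 0.10575
  24: 1 × 0.1137 × 0.916 = 0.10415
  25: 1 × 0.1415 × 0.911 = 0.12891
  26: 1 × 0.1412 × 0.903 = 0.12750
  27: 1 × 0.1104 × 0.894 = 0.09870
  28: 1 × 0.1268 × 0.877 = 0.11120
Sum = 1.05740
NRR = 0.486 × 1.05740 = 0.51390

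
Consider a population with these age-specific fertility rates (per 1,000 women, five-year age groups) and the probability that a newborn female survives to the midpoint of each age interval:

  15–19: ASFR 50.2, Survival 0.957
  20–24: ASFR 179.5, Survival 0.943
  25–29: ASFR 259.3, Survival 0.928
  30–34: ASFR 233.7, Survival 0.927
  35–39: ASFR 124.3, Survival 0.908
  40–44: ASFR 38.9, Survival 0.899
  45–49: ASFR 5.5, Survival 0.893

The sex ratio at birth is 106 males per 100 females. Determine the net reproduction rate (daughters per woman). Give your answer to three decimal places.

Proportion female at birth = 100 / (100 + 106) = 0.48544.
Survival-weighted fertility by age (5·fₓ·Sₓ):
  15–19: 5 × 50.2/1000 × 0.957 = 0.24021
  20–24: 5 × 179.5/1000 × 0.943 = 0.84634
  25–29: 5 × 259.3/1000 × 0.928 = 1.20315
  30–34: 5 × 233.7/1000 × 0.927 = 1.08320
  35–39: 5 × 124.3/1000 × 0.908 = 0.56432
  40–44: 5 × 38.9/1000 × 0.899 = 0.17486
  45–49: 5 × 5.5/1000 × 0.893 = 0.02456
Sum = 4.13664
NRR = 0.48544 × 4.13664 = 2.00809

2.008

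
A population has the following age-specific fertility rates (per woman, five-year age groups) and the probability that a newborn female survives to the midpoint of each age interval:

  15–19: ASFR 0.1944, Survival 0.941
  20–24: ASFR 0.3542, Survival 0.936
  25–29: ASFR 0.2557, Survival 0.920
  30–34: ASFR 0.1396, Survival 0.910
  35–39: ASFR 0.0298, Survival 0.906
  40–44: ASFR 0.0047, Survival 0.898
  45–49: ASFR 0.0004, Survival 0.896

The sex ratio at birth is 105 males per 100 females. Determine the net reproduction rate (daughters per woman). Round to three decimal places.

Proportion female at birth = 100 / (100 + 105) = 0.48780.
Each age group contributes 5 × ASFR × survival:
  15–19: 5 × 0.1944 × 0.941 = 0.91465
  20–24: 5 × 0.3542 × 0.936 = 1.65766
  25–29: 5 × 0.2557 × 0.920 = 1.17622
  30–34: 5 × 0.1396 × 0.910 = 0.63518
  35–39: 5 × 0.0298 × 0.906 = 0.13499
  40–44: 5 × 0.0047 × 0.898 = 0.02110
  45–49: 5 × 0.0004 × 0.896 = 0.00179
Sum = 4.54159
NRR = 0.48780 × 4.54159 = 2.21539
With NRR above 1 the population is above replacement fertility.

2.215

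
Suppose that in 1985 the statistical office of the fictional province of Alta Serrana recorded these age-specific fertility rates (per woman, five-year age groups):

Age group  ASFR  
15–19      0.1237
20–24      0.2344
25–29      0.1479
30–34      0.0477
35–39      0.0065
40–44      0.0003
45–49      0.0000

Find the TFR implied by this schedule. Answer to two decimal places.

2.80

Sum of ASFRs = 0.1237 + 0.2344 + 0.1479 + 0.0477 + 0.0065 + 0.0003 + 0.0000 = 0.5605
TFR = 5 × 0.5605 = 2.8025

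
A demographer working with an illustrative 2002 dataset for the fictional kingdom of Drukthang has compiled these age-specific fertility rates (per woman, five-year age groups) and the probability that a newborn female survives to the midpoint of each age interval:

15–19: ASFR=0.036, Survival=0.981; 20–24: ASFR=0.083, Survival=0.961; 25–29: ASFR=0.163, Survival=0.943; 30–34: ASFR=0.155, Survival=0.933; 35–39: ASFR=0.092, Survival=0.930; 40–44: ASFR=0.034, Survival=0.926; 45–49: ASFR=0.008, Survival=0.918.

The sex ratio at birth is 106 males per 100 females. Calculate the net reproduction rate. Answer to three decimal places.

1.305

Proportion female at birth = 100 / (100 + 106) = 0.48544.
Each age group contributes 5 × ASFR × survival:
  15–19: 5 × 0.036 × 0.981 = 0.17658
  20–24: 5 × 0.083 × 0.961 = 0.39882
  25–29: 5 × 0.163 × 0.943 = 0.76855
  30–34: 5 × 0.155 × 0.933 = 0.72308
  35–39: 5 × 0.092 × 0.930 = 0.42780
  40–44: 5 × 0.034 × 0.926 = 0.15742
  45–49: 5 × 0.008 × 0.918 = 0.03672
Sum = 2.68897
NRR = 0.48544 × 2.68897 = 1.30533
With NRR above 1 the population is above replacement fertility.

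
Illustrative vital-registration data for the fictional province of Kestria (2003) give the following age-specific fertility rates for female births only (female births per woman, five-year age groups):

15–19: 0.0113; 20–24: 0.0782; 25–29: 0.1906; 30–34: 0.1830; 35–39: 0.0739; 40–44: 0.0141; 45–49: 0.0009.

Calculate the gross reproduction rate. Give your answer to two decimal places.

2.76

Sum of female ASFRs = 0.0113 + 0.0782 + 0.1906 + 0.1830 + 0.0739 + 0.0141 + 0.0009 = 0.5520
GRR = 5 × 0.5520 = 2.76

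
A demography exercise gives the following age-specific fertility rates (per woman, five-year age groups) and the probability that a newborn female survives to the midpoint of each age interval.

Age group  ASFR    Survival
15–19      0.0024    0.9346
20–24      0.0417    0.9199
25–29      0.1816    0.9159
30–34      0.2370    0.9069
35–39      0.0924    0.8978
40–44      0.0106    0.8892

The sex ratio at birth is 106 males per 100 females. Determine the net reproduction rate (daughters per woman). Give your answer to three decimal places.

1.248

Proportion female at birth = 100 / (100 + 106) = 0.48544.
Each age group contributes 5 × ASFR × survival:
  15–19: 5 × 0.0024 × 0.9346 = 0.01122
  20–24: 5 × 0.0417 × 0.9199 = 0.19180
  25–29: 5 × 0.1816 × 0.9159 = 0.83164
  30–34: 5 × 0.2370 × 0.9069 = 1.07468
  35–39: 5 × 0.0924 × 0.8978 = 0.41478
  40–44: 5 × 0.0106 × 0.8892 = 0.04713
Sum = 2.57125
NRR = 0.48544 × 2.57125 = 1.24819
With NRR above 1 the population is above replacement fertility.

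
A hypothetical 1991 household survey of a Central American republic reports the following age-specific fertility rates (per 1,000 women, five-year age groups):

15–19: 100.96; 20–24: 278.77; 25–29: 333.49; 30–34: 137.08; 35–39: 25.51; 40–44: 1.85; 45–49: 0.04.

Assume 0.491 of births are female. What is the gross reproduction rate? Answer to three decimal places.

Proportion female at birth = 0.491.
Sum of ASFRs = 100.96 + 278.77 + 333.49 + 137.08 + 25.51 + 1.85 + 0.04 = 877.70
TFR = 5 × 877.70 / 1000 = 4.3885
GRR = 0.491 × 4.3885 = 2.15475

2.155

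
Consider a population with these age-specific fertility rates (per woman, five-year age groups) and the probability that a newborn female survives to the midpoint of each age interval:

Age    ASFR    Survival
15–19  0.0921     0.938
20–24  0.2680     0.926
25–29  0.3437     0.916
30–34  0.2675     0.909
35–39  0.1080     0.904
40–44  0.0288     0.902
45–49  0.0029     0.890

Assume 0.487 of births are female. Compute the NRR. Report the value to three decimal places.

Proportion female at birth = 0.487.
Weighting each age-specific rate by interval width and survival:
  15–19: 5 × 0.0921 × 0.938 = 0.43195
  20–24: 5 × 0.2680 × 0.926 = 1.24084
  25–29: 5 × 0.3437 × 0.916 = 1.57415
  30–34: 5 × 0.2675 × 0.909 = 1.21579
  35–39: 5 × 0.1080 × 0.904 = 0.48816
  40–44: 5 × 0.0288 × 0.902 = 0.12989
  45–49: 5 × 0.0029 × 0.890 = 0.01291
Sum = 5.09369
NRR = 0.487 × 5.09369 = 2.48063
An NRR exceeding 1 indicates intrinsic growth under these rates.

2.481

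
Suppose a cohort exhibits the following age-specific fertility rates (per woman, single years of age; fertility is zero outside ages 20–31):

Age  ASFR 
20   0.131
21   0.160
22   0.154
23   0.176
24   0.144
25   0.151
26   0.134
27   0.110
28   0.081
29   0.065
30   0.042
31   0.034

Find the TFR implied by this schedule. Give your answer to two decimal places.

1.38

Sum of ASFRs = 0.131 + 0.160 + 0.154 + 0.176 + 0.144 + 0.151 + 0.134 + 0.110 + 0.081 + 0.065 + 0.042 + 0.034 = 1.382
TFR = 1.382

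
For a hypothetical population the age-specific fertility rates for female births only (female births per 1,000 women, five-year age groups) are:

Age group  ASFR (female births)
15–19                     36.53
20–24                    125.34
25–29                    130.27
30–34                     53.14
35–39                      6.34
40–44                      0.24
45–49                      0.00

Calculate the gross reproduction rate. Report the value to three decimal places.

Sum of female ASFRs = 36.53 + 125.34 + 130.27 + 53.14 + 6.34 + 0.24 + 0.00 = 351.86
GRR = 5 × 351.86 / 1000 = 1.7593

1.759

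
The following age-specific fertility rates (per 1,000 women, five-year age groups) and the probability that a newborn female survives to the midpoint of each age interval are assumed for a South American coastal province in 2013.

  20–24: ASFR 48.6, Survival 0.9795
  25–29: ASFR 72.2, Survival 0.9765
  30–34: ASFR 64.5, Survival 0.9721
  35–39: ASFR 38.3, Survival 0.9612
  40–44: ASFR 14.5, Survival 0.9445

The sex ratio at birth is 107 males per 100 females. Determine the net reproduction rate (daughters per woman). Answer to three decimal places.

0.559

Proportion female at birth = 100 / (100 + 107) = 0.48309.
Each age group contributes 5 × ASFR × survival:
  20–24: 5 × 48.6/1000 × 0.9795 = 0.23802
  25–29: 5 × 72.2/1000 × 0.9765 = 0.35252
  30–34: 5 × 64.5/1000 × 0.9721 = 0.31350
  35–39: 5 × 38.3/1000 × 0.9612 = 0.18407
  40–44: 5 × 14.5/1000 × 0.9445 = 0.06848
Sum = 1.15659
NRR = 0.48309 × 1.15659 = 0.55874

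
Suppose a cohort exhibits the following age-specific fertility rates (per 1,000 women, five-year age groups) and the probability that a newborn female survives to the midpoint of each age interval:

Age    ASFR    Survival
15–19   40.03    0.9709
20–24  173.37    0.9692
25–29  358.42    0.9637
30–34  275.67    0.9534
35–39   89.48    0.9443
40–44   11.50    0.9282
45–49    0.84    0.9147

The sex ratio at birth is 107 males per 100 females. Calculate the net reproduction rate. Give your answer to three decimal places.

2.201

Proportion female at birth = 100 / (100 + 107) = 0.48309.
Per-age-group product (5 × ASFR × survival probability):
  15–19: 5 × 40.03/1000 × 0.9709 = 0.19433
  20–24: 5 × 173.37/1000 × 0.9692 = 0.84015
  25–29: 5 × 358.42/1000 × 0.9637 = 1.72705
  30–34: 5 × 275.67/1000 × 0.9534 = 1.31412
  35–39: 5 × 89.48/1000 × 0.9443 = 0.42248
  40–44: 5 × 11.50/1000 × 0.9282 = 0.05337
  45–49: 5 × 0.84/1000 × 0.9147 = 0.00384
Sum = 4.55534
NRR = 0.48309 × 4.55534 = 2.20064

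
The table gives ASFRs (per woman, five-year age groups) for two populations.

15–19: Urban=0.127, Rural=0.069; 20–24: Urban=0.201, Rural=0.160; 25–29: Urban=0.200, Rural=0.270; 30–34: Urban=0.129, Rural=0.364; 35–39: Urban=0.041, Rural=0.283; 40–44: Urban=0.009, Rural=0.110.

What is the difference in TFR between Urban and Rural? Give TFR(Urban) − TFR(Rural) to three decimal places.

Urban:
  Sum of ASFRs = 0.127 + 0.201 + 0.200 + 0.129 + 0.041 + 0.009 = 0.707
  TFR = 5 × 0.707 = 3.535
Rural:
  Sum of ASFRs = 0.069 + 0.160 + 0.270 + 0.364 + 0.283 + 0.110 = 1.256
  TFR = 5 × 1.256 = 6.28
Difference = 3.535 − 6.28 = -2.745

-2.745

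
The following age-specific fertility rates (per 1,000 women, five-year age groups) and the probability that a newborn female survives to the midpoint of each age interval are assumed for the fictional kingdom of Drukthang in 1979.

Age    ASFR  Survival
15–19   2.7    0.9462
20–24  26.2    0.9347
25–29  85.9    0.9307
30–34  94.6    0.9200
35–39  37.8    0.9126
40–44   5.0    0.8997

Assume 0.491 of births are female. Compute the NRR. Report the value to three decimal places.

Proportion female at birth = 0.491.
Per-age-group product (5 × ASFR × survival probability):
  15–19: 5 × 2.7/1000 × 0.9462 = 0.01277
  20–24: 5 × 26.2/1000 × 0.9347 = 0.12245
  25–29: 5 × 85.9/1000 × 0.9307 = 0.39974
  30–34: 5 × 94.6/1000 × 0.9200 = 0.43516
  35–39: 5 × 37.8/1000 × 0.9126 = 0.17248
  40–44: 5 × 5.0/1000 × 0.8997 = 0.02249
Sum = 1.16509
NRR = 0.491 × 1.16509 = 0.57206
With NRR below 1 the population is below replacement fertility.

0.572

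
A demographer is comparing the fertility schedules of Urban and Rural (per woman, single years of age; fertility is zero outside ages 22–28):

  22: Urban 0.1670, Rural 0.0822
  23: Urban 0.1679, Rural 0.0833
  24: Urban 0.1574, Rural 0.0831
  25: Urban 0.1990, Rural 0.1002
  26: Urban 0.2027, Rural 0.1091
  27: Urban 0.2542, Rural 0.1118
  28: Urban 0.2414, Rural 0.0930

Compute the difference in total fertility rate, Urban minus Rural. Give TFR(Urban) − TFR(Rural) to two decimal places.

Urban:
  Sum of ASFRs = 0.1670 + 0.1679 + 0.1574 + 0.1990 + 0.2027 + 0.2542 + 0.2414 = 1.3896
  TFR = 1.3896
Rural:
  Sum of ASFRs = 0.0822 + 0.0833 + 0.0831 + 0.1002 + 0.1091 + 0.1118 + 0.0930 = 0.6627
  TFR = 0.6627
Difference = 1.3896 − 0.6627 = 0.7269

0.73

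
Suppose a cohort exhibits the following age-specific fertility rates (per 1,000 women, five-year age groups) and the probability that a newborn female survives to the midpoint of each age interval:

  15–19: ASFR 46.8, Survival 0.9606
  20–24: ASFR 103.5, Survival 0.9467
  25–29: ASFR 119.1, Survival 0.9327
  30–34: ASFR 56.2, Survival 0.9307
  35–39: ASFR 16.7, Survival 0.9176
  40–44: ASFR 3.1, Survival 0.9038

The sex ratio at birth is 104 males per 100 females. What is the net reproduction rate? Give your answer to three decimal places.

0.795

Proportion female at birth = 100 / (100 + 104) = 0.49020.
Survival-weighted fertility by age (5·fₓ·Sₓ):
  15–19: 5 × 46.8/1000 × 0.9606 = 0.22478
  20–24: 5 × 103.5/1000 × 0.9467 = 0.48992
  25–29: 5 × 119.1/1000 × 0.9327 = 0.55542
  30–34: 5 × 56.2/1000 × 0.9307 = 0.26153
  35–39: 5 × 16.7/1000 × 0.9176 = 0.07662
  40–44: 5 × 3.1/1000 × 0.9038 = 0.01401
Sum = 1.62228
NRR = 0.49020 × 1.62228 = 0.79524
An NRR under 1 implies long-run decline under these rates.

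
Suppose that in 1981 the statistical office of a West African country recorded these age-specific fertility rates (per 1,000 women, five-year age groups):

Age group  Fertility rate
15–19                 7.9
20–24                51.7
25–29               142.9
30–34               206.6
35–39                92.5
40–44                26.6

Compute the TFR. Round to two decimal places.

2.64

Sum of ASFRs = 7.9 + 51.7 + 142.9 + 206.6 + 92.5 + 26.6 = 528.2
TFR = 5 × 528.2 / 1000 = 2.641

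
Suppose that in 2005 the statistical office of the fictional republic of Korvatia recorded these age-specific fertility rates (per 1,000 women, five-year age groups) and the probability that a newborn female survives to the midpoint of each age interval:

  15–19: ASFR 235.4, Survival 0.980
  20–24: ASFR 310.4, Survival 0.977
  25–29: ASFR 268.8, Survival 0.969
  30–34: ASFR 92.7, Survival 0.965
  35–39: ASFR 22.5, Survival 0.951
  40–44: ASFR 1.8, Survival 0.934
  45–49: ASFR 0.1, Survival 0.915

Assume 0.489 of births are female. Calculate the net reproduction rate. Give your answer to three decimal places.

2.218

Proportion female at birth = 0.489.
Survival-weighted fertility by age (5·fₓ·Sₓ):
  15–19: 5 × 235.4/1000 × 0.980 = 1.15346
  20–24: 5 × 310.4/1000 × 0.977 = 1.51630
  25–29: 5 × 268.8/1000 × 0.969 = 1.30234
  30–34: 5 × 92.7/1000 × 0.965 = 0.44728
  35–39: 5 × 22.5/1000 × 0.951 = 0.10699
  40–44: 5 × 1.8/1000 × 0.934 = 0.00841
  45–49: 5 × 0.1/1000 × 0.915 = 0.00046
Sum = 4.53524
NRR = 0.489 × 4.53524 = 2.21773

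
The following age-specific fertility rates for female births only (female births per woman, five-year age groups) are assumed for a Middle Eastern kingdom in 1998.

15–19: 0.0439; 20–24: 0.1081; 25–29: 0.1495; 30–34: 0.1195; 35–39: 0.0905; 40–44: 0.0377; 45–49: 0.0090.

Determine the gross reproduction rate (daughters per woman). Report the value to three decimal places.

Sum of female ASFRs = 0.0439 + 0.1081 + 0.1495 + 0.1195 + 0.0905 + 0.0377 + 0.0090 = 0.5582
GRR = 5 × 0.5582 = 2.791

2.791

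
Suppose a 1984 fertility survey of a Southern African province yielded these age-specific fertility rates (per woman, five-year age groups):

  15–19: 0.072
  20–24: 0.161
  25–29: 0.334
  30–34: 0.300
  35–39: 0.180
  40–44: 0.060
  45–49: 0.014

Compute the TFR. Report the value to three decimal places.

5.605

Sum of ASFRs = 0.072 + 0.161 + 0.334 + 0.300 + 0.180 + 0.060 + 0.014 = 1.121
TFR = 5 × 1.121 = 5.605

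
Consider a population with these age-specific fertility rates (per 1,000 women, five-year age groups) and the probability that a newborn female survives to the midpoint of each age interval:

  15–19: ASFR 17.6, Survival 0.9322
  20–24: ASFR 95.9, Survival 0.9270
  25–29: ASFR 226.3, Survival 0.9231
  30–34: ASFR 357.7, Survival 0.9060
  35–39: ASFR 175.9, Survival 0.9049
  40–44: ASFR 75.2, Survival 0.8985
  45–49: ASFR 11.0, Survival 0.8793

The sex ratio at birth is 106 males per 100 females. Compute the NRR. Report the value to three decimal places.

2.123

Proportion female at birth = 100 / (100 + 106) = 0.48544.
Each age group contributes 5 × ASFR × survival:
  15–19: 5 × 17.6/1000 × 0.9322 = 0.08203
  20–24: 5 × 95.9/1000 × 0.9270 = 0.44450
  25–29: 5 × 226.3/1000 × 0.9231 = 1.04449
  30–34: 5 × 357.7/1000 × 0.9060 = 1.62038
  35–39: 5 × 175.9/1000 × 0.9049 = 0.79586
  40–44: 5 × 75.2/1000 × 0.8985 = 0.33784
  45–49: 5 × 11.0/1000 × 0.8793 = 0.04836
Sum = 4.37346
NRR = 0.48544 × 4.37346 = 2.12305
NRR > 1, so each generation more than replaces itself.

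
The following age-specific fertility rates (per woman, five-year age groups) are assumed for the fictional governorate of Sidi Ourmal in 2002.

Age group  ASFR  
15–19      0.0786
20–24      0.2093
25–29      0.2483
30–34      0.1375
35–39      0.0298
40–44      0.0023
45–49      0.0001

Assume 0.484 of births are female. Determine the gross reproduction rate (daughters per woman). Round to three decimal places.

Proportion female at birth = 0.484.
Sum of ASFRs = 0.0786 + 0.2093 + 0.2483 + 0.1375 + 0.0298 + 0.0023 + 0.0001 = 0.7059
TFR = 5 × 0.7059 = 3.5295
GRR = 0.484 × 3.5295 = 1.70828

1.708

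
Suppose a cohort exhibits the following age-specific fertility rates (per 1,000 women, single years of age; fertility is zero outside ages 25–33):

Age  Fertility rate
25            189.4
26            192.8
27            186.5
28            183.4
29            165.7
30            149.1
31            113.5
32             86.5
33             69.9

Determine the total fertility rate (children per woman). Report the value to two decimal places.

Sum of ASFRs = 189.4 + 192.8 + 186.5 + 183.4 + 165.7 + 149.1 + 113.5 + 86.5 + 69.9 = 1336.8
TFR = 1336.8 / 1000 = 1.3368

1.34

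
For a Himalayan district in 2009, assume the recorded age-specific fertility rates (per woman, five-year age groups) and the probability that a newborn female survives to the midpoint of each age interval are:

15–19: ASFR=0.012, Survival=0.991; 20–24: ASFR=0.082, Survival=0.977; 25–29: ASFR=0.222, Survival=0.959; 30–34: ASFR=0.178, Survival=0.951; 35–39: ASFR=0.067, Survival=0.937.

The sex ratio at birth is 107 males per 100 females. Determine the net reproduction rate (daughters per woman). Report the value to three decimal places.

1.297

Proportion female at birth = 100 / (100 + 107) = 0.48309.
Weighting each age-specific rate by interval width and survival:
  15–19: 5 × 0.012 × 0.991 = 0.05946
  20–24: 5 × 0.082 × 0.977 = 0.40057
  25–29: 5 × 0.222 × 0.959 = 1.06449
  30–34: 5 × 0.178 × 0.951 = 0.84639
  35–39: 5 × 0.067 × 0.937 = 0.31390
Sum = 2.68481
NRR = 0.48309 × 2.68481 = 1.29700
With NRR above 1 the population is above replacement fertility.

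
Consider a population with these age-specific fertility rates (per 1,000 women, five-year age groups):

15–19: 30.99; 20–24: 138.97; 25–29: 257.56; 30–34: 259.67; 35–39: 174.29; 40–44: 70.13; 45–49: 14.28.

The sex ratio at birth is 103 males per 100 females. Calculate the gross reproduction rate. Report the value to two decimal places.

2.33

Proportion female at birth = 100 / (100 + 103) = 0.49261.
Sum of ASFRs = 30.99 + 138.97 + 257.56 + 259.67 + 174.29 + 70.13 + 14.28 = 945.89
TFR = 5 × 945.89 / 1000 = 4.72945
GRR = 0.49261 × 4.72945 = 2.32977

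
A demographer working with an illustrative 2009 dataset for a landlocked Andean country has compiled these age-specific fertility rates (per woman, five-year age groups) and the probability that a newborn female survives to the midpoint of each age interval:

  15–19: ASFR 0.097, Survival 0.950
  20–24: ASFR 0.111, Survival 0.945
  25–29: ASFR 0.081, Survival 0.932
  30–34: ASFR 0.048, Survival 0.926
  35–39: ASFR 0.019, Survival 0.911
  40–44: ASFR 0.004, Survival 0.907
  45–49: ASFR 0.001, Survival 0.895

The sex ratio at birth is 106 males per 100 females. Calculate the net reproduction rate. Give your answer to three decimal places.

0.822

Proportion female at birth = 100 / (100 + 106) = 0.48544.
Survival-weighted fertility by age (5·fₓ·Sₓ):
  15–19: 5 × 0.097 × 0.950 = 0.46075
  20–24: 5 × 0.111 × 0.945 = 0.52448
  25–29: 5 × 0.081 × 0.932 = 0.37746
  30–34: 5 × 0.048 × 0.926 = 0.22224
  35–39: 5 × 0.019 × 0.911 = 0.08655
  40–44: 5 × 0.004 × 0.907 = 0.01814
  45–49: 5 × 0.001 × 0.895 = 0.00448
Sum = 1.69410
NRR = 0.48544 × 1.69410 = 0.82238
NRR < 1, so the cohort does not fully replace itself.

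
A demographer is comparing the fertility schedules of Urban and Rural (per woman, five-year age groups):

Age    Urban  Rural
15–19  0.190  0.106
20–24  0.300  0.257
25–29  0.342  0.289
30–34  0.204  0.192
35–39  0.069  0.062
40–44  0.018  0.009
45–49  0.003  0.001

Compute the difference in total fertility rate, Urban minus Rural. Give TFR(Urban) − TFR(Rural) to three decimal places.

Urban:
  Sum of ASFRs = 0.190 + 0.300 + 0.342 + 0.204 + 0.069 + 0.018 + 0.003 = 1.126
  TFR = 5 × 1.126 = 5.63
Rural:
  Sum of ASFRs = 0.106 + 0.257 + 0.289 + 0.192 + 0.062 + 0.009 + 0.001 = 0.916
  TFR = 5 × 0.916 = 4.58
Difference = 5.63 − 4.58 = 1.05

1.050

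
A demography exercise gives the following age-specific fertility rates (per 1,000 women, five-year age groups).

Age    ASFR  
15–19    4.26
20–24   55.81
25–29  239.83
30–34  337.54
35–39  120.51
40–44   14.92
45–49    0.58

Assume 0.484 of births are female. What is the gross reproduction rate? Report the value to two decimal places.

Proportion female at birth = 0.484.
Sum of ASFRs = 4.26 + 55.81 + 239.83 + 337.54 + 120.51 + 14.92 + 0.58 = 773.45
TFR = 5 × 773.45 / 1000 = 3.86725
GRR = 0.484 × 3.86725 = 1.87175

1.87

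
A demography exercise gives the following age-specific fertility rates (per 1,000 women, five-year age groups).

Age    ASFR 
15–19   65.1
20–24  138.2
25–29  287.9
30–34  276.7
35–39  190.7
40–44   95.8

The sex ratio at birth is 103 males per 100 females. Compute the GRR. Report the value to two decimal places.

Proportion female at birth = 100 / (100 + 103) = 0.49261.
Sum of ASFRs = 65.1 + 138.2 + 287.9 + 276.7 + 190.7 + 95.8 = 1054.4
TFR = 5 × 1054.4 / 1000 = 5.272
GRR = 0.49261 × 5.272 = 2.59704

2.60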